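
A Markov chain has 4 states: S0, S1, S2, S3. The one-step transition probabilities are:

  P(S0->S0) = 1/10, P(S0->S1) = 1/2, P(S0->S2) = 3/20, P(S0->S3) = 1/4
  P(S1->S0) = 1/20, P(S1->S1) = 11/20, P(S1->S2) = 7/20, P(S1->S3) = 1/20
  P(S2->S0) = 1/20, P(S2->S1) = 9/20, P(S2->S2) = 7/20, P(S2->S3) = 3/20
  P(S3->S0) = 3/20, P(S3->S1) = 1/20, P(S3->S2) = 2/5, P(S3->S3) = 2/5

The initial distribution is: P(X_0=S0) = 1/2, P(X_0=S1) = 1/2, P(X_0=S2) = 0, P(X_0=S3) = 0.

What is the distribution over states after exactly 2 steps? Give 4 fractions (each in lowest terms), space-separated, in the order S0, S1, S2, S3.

Answer: 11/160 357/800 137/400 57/400

Derivation:
Propagating the distribution step by step (d_{t+1} = d_t * P):
d_0 = (S0=1/2, S1=1/2, S2=0, S3=0)
  d_1[S0] = 1/2*1/10 + 1/2*1/20 + 0*1/20 + 0*3/20 = 3/40
  d_1[S1] = 1/2*1/2 + 1/2*11/20 + 0*9/20 + 0*1/20 = 21/40
  d_1[S2] = 1/2*3/20 + 1/2*7/20 + 0*7/20 + 0*2/5 = 1/4
  d_1[S3] = 1/2*1/4 + 1/2*1/20 + 0*3/20 + 0*2/5 = 3/20
d_1 = (S0=3/40, S1=21/40, S2=1/4, S3=3/20)
  d_2[S0] = 3/40*1/10 + 21/40*1/20 + 1/4*1/20 + 3/20*3/20 = 11/160
  d_2[S1] = 3/40*1/2 + 21/40*11/20 + 1/4*9/20 + 3/20*1/20 = 357/800
  d_2[S2] = 3/40*3/20 + 21/40*7/20 + 1/4*7/20 + 3/20*2/5 = 137/400
  d_2[S3] = 3/40*1/4 + 21/40*1/20 + 1/4*3/20 + 3/20*2/5 = 57/400
d_2 = (S0=11/160, S1=357/800, S2=137/400, S3=57/400)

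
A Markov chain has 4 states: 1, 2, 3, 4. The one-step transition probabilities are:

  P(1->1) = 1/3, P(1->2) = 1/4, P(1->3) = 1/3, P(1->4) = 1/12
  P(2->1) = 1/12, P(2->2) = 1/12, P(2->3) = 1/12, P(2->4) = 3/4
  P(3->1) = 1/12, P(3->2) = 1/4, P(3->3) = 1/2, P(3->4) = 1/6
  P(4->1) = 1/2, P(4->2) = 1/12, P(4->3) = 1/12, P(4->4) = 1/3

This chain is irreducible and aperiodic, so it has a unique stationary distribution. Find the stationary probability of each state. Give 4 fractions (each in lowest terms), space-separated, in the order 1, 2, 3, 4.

The stationary distribution satisfies pi = pi * P, i.e.:
  pi_1 = 1/3*pi_1 + 1/12*pi_2 + 1/12*pi_3 + 1/2*pi_4
  pi_2 = 1/4*pi_1 + 1/12*pi_2 + 1/4*pi_3 + 1/12*pi_4
  pi_3 = 1/3*pi_1 + 1/12*pi_2 + 1/2*pi_3 + 1/12*pi_4
  pi_4 = 1/12*pi_1 + 3/4*pi_2 + 1/6*pi_3 + 1/3*pi_4
with normalization: pi_1 + pi_2 + pi_3 + pi_4 = 1.

Using the first 3 balance equations plus normalization, the linear system A*pi = b is:
  [-2/3, 1/12, 1/12, 1/2] . pi = 0
  [1/4, -11/12, 1/4, 1/12] . pi = 0
  [1/3, 1/12, -1/2, 1/12] . pi = 0
  [1, 1, 1, 1] . pi = 1

Solving yields:
  pi_1 = 57/208
  pi_2 = 251/1456
  pi_3 = 379/1456
  pi_4 = 61/208

Verification (pi * P):
  57/208*1/3 + 251/1456*1/12 + 379/1456*1/12 + 61/208*1/2 = 57/208 = pi_1  (ok)
  57/208*1/4 + 251/1456*1/12 + 379/1456*1/4 + 61/208*1/12 = 251/1456 = pi_2  (ok)
  57/208*1/3 + 251/1456*1/12 + 379/1456*1/2 + 61/208*1/12 = 379/1456 = pi_3  (ok)
  57/208*1/12 + 251/1456*3/4 + 379/1456*1/6 + 61/208*1/3 = 61/208 = pi_4  (ok)

Answer: 57/208 251/1456 379/1456 61/208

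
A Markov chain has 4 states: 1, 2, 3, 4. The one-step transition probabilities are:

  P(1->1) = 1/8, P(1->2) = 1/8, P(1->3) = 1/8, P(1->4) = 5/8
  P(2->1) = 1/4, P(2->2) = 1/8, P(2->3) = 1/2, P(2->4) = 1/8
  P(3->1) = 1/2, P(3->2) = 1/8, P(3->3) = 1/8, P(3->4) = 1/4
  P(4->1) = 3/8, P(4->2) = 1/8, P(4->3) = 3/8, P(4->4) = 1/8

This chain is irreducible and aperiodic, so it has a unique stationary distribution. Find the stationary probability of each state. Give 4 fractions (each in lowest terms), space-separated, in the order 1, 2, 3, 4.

Answer: 5/16 1/8 1/4 5/16

Derivation:
The stationary distribution satisfies pi = pi * P, i.e.:
  pi_1 = 1/8*pi_1 + 1/4*pi_2 + 1/2*pi_3 + 3/8*pi_4
  pi_2 = 1/8*pi_1 + 1/8*pi_2 + 1/8*pi_3 + 1/8*pi_4
  pi_3 = 1/8*pi_1 + 1/2*pi_2 + 1/8*pi_3 + 3/8*pi_4
  pi_4 = 5/8*pi_1 + 1/8*pi_2 + 1/4*pi_3 + 1/8*pi_4
with normalization: pi_1 + pi_2 + pi_3 + pi_4 = 1.

Using the first 3 balance equations plus normalization, the linear system A*pi = b is:
  [-7/8, 1/4, 1/2, 3/8] . pi = 0
  [1/8, -7/8, 1/8, 1/8] . pi = 0
  [1/8, 1/2, -7/8, 3/8] . pi = 0
  [1, 1, 1, 1] . pi = 1

Solving yields:
  pi_1 = 5/16
  pi_2 = 1/8
  pi_3 = 1/4
  pi_4 = 5/16

Verification (pi * P):
  5/16*1/8 + 1/8*1/4 + 1/4*1/2 + 5/16*3/8 = 5/16 = pi_1  (ok)
  5/16*1/8 + 1/8*1/8 + 1/4*1/8 + 5/16*1/8 = 1/8 = pi_2  (ok)
  5/16*1/8 + 1/8*1/2 + 1/4*1/8 + 5/16*3/8 = 1/4 = pi_3  (ok)
  5/16*5/8 + 1/8*1/8 + 1/4*1/4 + 5/16*1/8 = 5/16 = pi_4  (ok)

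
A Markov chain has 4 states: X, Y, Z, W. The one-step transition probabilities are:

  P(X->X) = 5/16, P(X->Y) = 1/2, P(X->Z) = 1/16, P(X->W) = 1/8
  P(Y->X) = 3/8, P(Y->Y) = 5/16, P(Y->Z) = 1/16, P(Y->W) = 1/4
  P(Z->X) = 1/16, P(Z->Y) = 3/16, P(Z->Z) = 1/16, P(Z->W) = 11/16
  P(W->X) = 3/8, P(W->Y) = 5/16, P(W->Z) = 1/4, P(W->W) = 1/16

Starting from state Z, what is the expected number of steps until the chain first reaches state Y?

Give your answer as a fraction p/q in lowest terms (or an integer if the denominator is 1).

Let h_i = expected steps to first reach Y from state i.
Boundary: h_Y = 0.
First-step equations for the other states:
  h_X = 1 + 5/16*h_X + 1/2*h_Y + 1/16*h_Z + 1/8*h_W
  h_Z = 1 + 1/16*h_X + 3/16*h_Y + 1/16*h_Z + 11/16*h_W
  h_W = 1 + 3/8*h_X + 5/16*h_Y + 1/4*h_Z + 1/16*h_W

Substituting h_Y = 0 and rearranging gives the linear system (I - Q) h = 1:
  [11/16, -1/16, -1/8] . (h_X, h_Z, h_W) = 1
  [-1/16, 15/16, -11/16] . (h_X, h_Z, h_W) = 1
  [-3/8, -1/4, 15/16] . (h_X, h_Z, h_W) = 1

Solving yields:
  h_X = 280/123
  h_Z = 136/41
  h_W = 352/123

Starting state is Z, so the expected hitting time is h_Z = 136/41.

Answer: 136/41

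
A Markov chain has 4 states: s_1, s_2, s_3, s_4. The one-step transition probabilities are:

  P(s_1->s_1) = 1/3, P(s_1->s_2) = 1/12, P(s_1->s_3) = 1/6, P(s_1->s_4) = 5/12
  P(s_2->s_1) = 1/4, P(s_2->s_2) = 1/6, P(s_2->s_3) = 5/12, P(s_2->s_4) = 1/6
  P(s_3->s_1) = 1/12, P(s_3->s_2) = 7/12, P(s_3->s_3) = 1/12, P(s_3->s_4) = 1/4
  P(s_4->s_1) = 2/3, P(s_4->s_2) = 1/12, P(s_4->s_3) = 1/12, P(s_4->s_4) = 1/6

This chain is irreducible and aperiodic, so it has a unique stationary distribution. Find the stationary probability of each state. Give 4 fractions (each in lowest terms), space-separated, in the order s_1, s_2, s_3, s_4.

The stationary distribution satisfies pi = pi * P, i.e.:
  pi_s_1 = 1/3*pi_s_1 + 1/4*pi_s_2 + 1/12*pi_s_3 + 2/3*pi_s_4
  pi_s_2 = 1/12*pi_s_1 + 1/6*pi_s_2 + 7/12*pi_s_3 + 1/12*pi_s_4
  pi_s_3 = 1/6*pi_s_1 + 5/12*pi_s_2 + 1/12*pi_s_3 + 1/12*pi_s_4
  pi_s_4 = 5/12*pi_s_1 + 1/6*pi_s_2 + 1/4*pi_s_3 + 1/6*pi_s_4
with normalization: pi_s_1 + pi_s_2 + pi_s_3 + pi_s_4 = 1.

Using the first 3 balance equations plus normalization, the linear system A*pi = b is:
  [-2/3, 1/4, 1/12, 2/3] . pi = 0
  [1/12, -5/6, 7/12, 1/12] . pi = 0
  [1/6, 5/12, -11/12, 1/12] . pi = 0
  [1, 1, 1, 1] . pi = 1

Solving yields:
  pi_s_1 = 669/1835
  pi_s_2 = 343/1835
  pi_s_3 = 323/1835
  pi_s_4 = 100/367

Verification (pi * P):
  669/1835*1/3 + 343/1835*1/4 + 323/1835*1/12 + 100/367*2/3 = 669/1835 = pi_s_1  (ok)
  669/1835*1/12 + 343/1835*1/6 + 323/1835*7/12 + 100/367*1/12 = 343/1835 = pi_s_2  (ok)
  669/1835*1/6 + 343/1835*5/12 + 323/1835*1/12 + 100/367*1/12 = 323/1835 = pi_s_3  (ok)
  669/1835*5/12 + 343/1835*1/6 + 323/1835*1/4 + 100/367*1/6 = 100/367 = pi_s_4  (ok)

Answer: 669/1835 343/1835 323/1835 100/367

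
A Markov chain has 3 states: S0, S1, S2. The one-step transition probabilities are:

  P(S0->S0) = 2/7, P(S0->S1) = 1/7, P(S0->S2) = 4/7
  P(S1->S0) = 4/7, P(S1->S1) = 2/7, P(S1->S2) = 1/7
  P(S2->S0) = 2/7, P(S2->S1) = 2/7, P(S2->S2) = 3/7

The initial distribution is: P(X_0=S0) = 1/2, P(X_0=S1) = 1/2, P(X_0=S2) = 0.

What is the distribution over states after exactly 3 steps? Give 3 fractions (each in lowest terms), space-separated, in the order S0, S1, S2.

Answer: 120/343 81/343 142/343

Derivation:
Propagating the distribution step by step (d_{t+1} = d_t * P):
d_0 = (S0=1/2, S1=1/2, S2=0)
  d_1[S0] = 1/2*2/7 + 1/2*4/7 + 0*2/7 = 3/7
  d_1[S1] = 1/2*1/7 + 1/2*2/7 + 0*2/7 = 3/14
  d_1[S2] = 1/2*4/7 + 1/2*1/7 + 0*3/7 = 5/14
d_1 = (S0=3/7, S1=3/14, S2=5/14)
  d_2[S0] = 3/7*2/7 + 3/14*4/7 + 5/14*2/7 = 17/49
  d_2[S1] = 3/7*1/7 + 3/14*2/7 + 5/14*2/7 = 11/49
  d_2[S2] = 3/7*4/7 + 3/14*1/7 + 5/14*3/7 = 3/7
d_2 = (S0=17/49, S1=11/49, S2=3/7)
  d_3[S0] = 17/49*2/7 + 11/49*4/7 + 3/7*2/7 = 120/343
  d_3[S1] = 17/49*1/7 + 11/49*2/7 + 3/7*2/7 = 81/343
  d_3[S2] = 17/49*4/7 + 11/49*1/7 + 3/7*3/7 = 142/343
d_3 = (S0=120/343, S1=81/343, S2=142/343)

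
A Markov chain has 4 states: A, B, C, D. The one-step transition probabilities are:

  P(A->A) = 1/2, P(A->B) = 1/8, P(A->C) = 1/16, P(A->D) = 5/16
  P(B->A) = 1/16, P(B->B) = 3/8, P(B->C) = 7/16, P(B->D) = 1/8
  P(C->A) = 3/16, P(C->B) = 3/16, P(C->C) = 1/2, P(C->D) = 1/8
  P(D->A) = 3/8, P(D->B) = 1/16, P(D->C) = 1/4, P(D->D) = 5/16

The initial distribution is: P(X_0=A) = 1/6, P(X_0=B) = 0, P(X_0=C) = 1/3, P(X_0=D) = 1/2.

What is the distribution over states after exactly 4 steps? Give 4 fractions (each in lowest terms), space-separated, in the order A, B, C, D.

Propagating the distribution step by step (d_{t+1} = d_t * P):
d_0 = (A=1/6, B=0, C=1/3, D=1/2)
  d_1[A] = 1/6*1/2 + 0*1/16 + 1/3*3/16 + 1/2*3/8 = 1/3
  d_1[B] = 1/6*1/8 + 0*3/8 + 1/3*3/16 + 1/2*1/16 = 11/96
  d_1[C] = 1/6*1/16 + 0*7/16 + 1/3*1/2 + 1/2*1/4 = 29/96
  d_1[D] = 1/6*5/16 + 0*1/8 + 1/3*1/8 + 1/2*5/16 = 1/4
d_1 = (A=1/3, B=11/96, C=29/96, D=1/4)
  d_2[A] = 1/3*1/2 + 11/96*1/16 + 29/96*3/16 + 1/4*3/8 = 83/256
  d_2[B] = 1/3*1/8 + 11/96*3/8 + 29/96*3/16 + 1/4*1/16 = 241/1536
  d_2[C] = 1/3*1/16 + 11/96*7/16 + 29/96*1/2 + 1/4*1/4 = 437/1536
  d_2[D] = 1/3*5/16 + 11/96*1/8 + 29/96*1/8 + 1/4*5/16 = 15/64
d_2 = (A=83/256, B=241/1536, C=437/1536, D=15/64)
  d_3[A] = 83/256*1/2 + 241/1536*1/16 + 437/1536*3/16 + 15/64*3/8 = 481/1536
  d_3[B] = 83/256*1/8 + 241/1536*3/8 + 437/1536*3/16 + 15/64*1/16 = 1371/8192
  d_3[C] = 83/256*1/16 + 241/1536*7/16 + 437/1536*1/2 + 15/64*1/4 = 7121/24576
  d_3[D] = 83/256*5/16 + 241/1536*1/8 + 437/1536*1/8 + 15/64*5/16 = 941/4096
d_3 = (A=481/1536, B=1371/8192, C=7121/24576, D=941/4096)
  d_4[A] = 481/1536*1/2 + 1371/8192*1/16 + 7121/24576*3/16 + 941/4096*3/8 = 15115/49152
  d_4[B] = 481/1536*1/8 + 1371/8192*3/8 + 7121/24576*3/16 + 941/4096*1/16 = 67079/393216
  d_4[C] = 481/1536*1/16 + 1371/8192*7/16 + 7121/24576*1/2 + 941/4096*1/4 = 116039/393216
  d_4[D] = 481/1536*5/16 + 1371/8192*1/8 + 7121/24576*1/8 + 941/4096*5/16 = 14863/65536
d_4 = (A=15115/49152, B=67079/393216, C=116039/393216, D=14863/65536)

Answer: 15115/49152 67079/393216 116039/393216 14863/65536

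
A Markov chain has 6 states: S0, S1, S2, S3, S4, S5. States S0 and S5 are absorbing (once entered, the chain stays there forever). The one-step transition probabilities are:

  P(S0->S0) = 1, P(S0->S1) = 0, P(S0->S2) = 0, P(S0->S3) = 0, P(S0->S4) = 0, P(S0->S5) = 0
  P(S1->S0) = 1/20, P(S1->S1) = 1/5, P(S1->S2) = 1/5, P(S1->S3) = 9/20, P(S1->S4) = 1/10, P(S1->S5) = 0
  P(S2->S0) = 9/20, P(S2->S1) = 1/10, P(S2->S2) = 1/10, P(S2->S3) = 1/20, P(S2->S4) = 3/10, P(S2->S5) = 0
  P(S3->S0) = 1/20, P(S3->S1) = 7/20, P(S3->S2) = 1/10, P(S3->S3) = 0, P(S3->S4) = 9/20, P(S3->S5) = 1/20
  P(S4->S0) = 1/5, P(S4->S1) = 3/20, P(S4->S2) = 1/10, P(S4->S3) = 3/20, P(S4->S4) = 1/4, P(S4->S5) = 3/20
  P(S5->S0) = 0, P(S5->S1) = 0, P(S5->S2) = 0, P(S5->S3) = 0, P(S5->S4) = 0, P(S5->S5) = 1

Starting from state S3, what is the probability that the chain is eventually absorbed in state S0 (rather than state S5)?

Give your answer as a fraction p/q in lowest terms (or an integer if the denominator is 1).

Answer: 7653/10963

Derivation:
Let a_i = P(absorbed in S0 | start in state i).
Boundary conditions: a_S0 = 1, a_S5 = 0.
For each transient state i, a_i = sum_j P(i->j) * a_j:
  a_S1 = 1/20*a_S0 + 1/5*a_S1 + 1/5*a_S2 + 9/20*a_S3 + 1/10*a_S4 + 0*a_S5
  a_S2 = 9/20*a_S0 + 1/10*a_S1 + 1/10*a_S2 + 1/20*a_S3 + 3/10*a_S4 + 0*a_S5
  a_S3 = 1/20*a_S0 + 7/20*a_S1 + 1/10*a_S2 + 0*a_S3 + 9/20*a_S4 + 1/20*a_S5
  a_S4 = 1/5*a_S0 + 3/20*a_S1 + 1/10*a_S2 + 3/20*a_S3 + 1/4*a_S4 + 3/20*a_S5

Substituting a_S0 = 1 and a_S5 = 0, rearrange to (I - Q) a = r where r[i] = P(i -> S0):
  [4/5, -1/5, -9/20, -1/10] . (a_S1, a_S2, a_S3, a_S4) = 1/20
  [-1/10, 9/10, -1/20, -3/10] . (a_S1, a_S2, a_S3, a_S4) = 9/20
  [-7/20, -1/10, 1, -9/20] . (a_S1, a_S2, a_S3, a_S4) = 1/20
  [-3/20, -1/10, -3/20, 3/4] . (a_S1, a_S2, a_S3, a_S4) = 1/5

Solving yields:
  a_S1 = 8223/10963
  a_S2 = 9265/10963
  a_S3 = 7653/10963
  a_S4 = 386/577

Starting state is S3, so the absorption probability is a_S3 = 7653/10963.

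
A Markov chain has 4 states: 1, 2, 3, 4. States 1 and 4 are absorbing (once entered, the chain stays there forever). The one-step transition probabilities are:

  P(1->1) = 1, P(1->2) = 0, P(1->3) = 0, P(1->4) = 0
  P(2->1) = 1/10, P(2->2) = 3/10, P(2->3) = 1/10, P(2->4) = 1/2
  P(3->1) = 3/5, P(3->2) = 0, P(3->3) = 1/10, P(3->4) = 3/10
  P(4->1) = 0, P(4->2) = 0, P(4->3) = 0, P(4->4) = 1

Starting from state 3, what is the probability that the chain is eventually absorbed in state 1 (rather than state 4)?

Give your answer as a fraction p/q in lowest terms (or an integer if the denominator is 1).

Answer: 2/3

Derivation:
Let a_i = P(absorbed in 1 | start in state i).
Boundary conditions: a_1 = 1, a_4 = 0.
For each transient state i, a_i = sum_j P(i->j) * a_j:
  a_2 = 1/10*a_1 + 3/10*a_2 + 1/10*a_3 + 1/2*a_4
  a_3 = 3/5*a_1 + 0*a_2 + 1/10*a_3 + 3/10*a_4

Substituting a_1 = 1 and a_4 = 0, rearrange to (I - Q) a = r where r[i] = P(i -> 1):
  [7/10, -1/10] . (a_2, a_3) = 1/10
  [0, 9/10] . (a_2, a_3) = 3/5

Solving yields:
  a_2 = 5/21
  a_3 = 2/3

Starting state is 3, so the absorption probability is a_3 = 2/3.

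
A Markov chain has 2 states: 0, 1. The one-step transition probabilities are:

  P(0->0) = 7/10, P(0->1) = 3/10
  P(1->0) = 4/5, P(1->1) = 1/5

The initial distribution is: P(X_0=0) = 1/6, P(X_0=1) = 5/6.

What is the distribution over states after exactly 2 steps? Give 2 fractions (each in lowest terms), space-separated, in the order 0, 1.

Answer: 433/600 167/600

Derivation:
Propagating the distribution step by step (d_{t+1} = d_t * P):
d_0 = (0=1/6, 1=5/6)
  d_1[0] = 1/6*7/10 + 5/6*4/5 = 47/60
  d_1[1] = 1/6*3/10 + 5/6*1/5 = 13/60
d_1 = (0=47/60, 1=13/60)
  d_2[0] = 47/60*7/10 + 13/60*4/5 = 433/600
  d_2[1] = 47/60*3/10 + 13/60*1/5 = 167/600
d_2 = (0=433/600, 1=167/600)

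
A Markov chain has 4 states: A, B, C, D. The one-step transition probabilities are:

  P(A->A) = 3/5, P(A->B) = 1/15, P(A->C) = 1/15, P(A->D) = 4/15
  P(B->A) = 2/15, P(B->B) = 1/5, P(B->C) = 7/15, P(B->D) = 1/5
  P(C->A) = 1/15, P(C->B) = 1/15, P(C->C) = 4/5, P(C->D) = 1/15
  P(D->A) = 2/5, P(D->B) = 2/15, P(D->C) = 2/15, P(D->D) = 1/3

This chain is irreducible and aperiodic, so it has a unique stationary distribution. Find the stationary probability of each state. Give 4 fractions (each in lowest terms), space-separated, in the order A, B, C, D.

Answer: 76/263 24/263 114/263 49/263

Derivation:
The stationary distribution satisfies pi = pi * P, i.e.:
  pi_A = 3/5*pi_A + 2/15*pi_B + 1/15*pi_C + 2/5*pi_D
  pi_B = 1/15*pi_A + 1/5*pi_B + 1/15*pi_C + 2/15*pi_D
  pi_C = 1/15*pi_A + 7/15*pi_B + 4/5*pi_C + 2/15*pi_D
  pi_D = 4/15*pi_A + 1/5*pi_B + 1/15*pi_C + 1/3*pi_D
with normalization: pi_A + pi_B + pi_C + pi_D = 1.

Using the first 3 balance equations plus normalization, the linear system A*pi = b is:
  [-2/5, 2/15, 1/15, 2/5] . pi = 0
  [1/15, -4/5, 1/15, 2/15] . pi = 0
  [1/15, 7/15, -1/5, 2/15] . pi = 0
  [1, 1, 1, 1] . pi = 1

Solving yields:
  pi_A = 76/263
  pi_B = 24/263
  pi_C = 114/263
  pi_D = 49/263

Verification (pi * P):
  76/263*3/5 + 24/263*2/15 + 114/263*1/15 + 49/263*2/5 = 76/263 = pi_A  (ok)
  76/263*1/15 + 24/263*1/5 + 114/263*1/15 + 49/263*2/15 = 24/263 = pi_B  (ok)
  76/263*1/15 + 24/263*7/15 + 114/263*4/5 + 49/263*2/15 = 114/263 = pi_C  (ok)
  76/263*4/15 + 24/263*1/5 + 114/263*1/15 + 49/263*1/3 = 49/263 = pi_D  (ok)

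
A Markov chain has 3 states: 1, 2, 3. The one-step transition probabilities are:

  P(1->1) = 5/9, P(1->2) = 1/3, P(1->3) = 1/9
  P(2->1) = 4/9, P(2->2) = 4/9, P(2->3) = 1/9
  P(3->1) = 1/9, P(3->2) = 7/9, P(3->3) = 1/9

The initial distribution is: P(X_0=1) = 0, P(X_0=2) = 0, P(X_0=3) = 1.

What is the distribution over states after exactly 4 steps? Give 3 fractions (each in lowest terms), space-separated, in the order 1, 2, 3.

Answer: 3004/6561 2828/6561 1/9

Derivation:
Propagating the distribution step by step (d_{t+1} = d_t * P):
d_0 = (1=0, 2=0, 3=1)
  d_1[1] = 0*5/9 + 0*4/9 + 1*1/9 = 1/9
  d_1[2] = 0*1/3 + 0*4/9 + 1*7/9 = 7/9
  d_1[3] = 0*1/9 + 0*1/9 + 1*1/9 = 1/9
d_1 = (1=1/9, 2=7/9, 3=1/9)
  d_2[1] = 1/9*5/9 + 7/9*4/9 + 1/9*1/9 = 34/81
  d_2[2] = 1/9*1/3 + 7/9*4/9 + 1/9*7/9 = 38/81
  d_2[3] = 1/9*1/9 + 7/9*1/9 + 1/9*1/9 = 1/9
d_2 = (1=34/81, 2=38/81, 3=1/9)
  d_3[1] = 34/81*5/9 + 38/81*4/9 + 1/9*1/9 = 331/729
  d_3[2] = 34/81*1/3 + 38/81*4/9 + 1/9*7/9 = 317/729
  d_3[3] = 34/81*1/9 + 38/81*1/9 + 1/9*1/9 = 1/9
d_3 = (1=331/729, 2=317/729, 3=1/9)
  d_4[1] = 331/729*5/9 + 317/729*4/9 + 1/9*1/9 = 3004/6561
  d_4[2] = 331/729*1/3 + 317/729*4/9 + 1/9*7/9 = 2828/6561
  d_4[3] = 331/729*1/9 + 317/729*1/9 + 1/9*1/9 = 1/9
d_4 = (1=3004/6561, 2=2828/6561, 3=1/9)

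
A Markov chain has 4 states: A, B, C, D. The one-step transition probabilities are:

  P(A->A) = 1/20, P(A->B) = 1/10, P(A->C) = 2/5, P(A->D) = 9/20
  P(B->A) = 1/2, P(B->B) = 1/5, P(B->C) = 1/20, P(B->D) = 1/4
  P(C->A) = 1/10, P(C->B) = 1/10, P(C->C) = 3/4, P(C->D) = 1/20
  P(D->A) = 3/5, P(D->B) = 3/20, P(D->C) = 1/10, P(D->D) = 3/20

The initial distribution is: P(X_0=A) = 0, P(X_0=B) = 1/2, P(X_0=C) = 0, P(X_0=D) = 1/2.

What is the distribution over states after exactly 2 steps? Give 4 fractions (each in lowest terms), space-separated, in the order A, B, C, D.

Answer: 97/400 51/400 61/200 13/40

Derivation:
Propagating the distribution step by step (d_{t+1} = d_t * P):
d_0 = (A=0, B=1/2, C=0, D=1/2)
  d_1[A] = 0*1/20 + 1/2*1/2 + 0*1/10 + 1/2*3/5 = 11/20
  d_1[B] = 0*1/10 + 1/2*1/5 + 0*1/10 + 1/2*3/20 = 7/40
  d_1[C] = 0*2/5 + 1/2*1/20 + 0*3/4 + 1/2*1/10 = 3/40
  d_1[D] = 0*9/20 + 1/2*1/4 + 0*1/20 + 1/2*3/20 = 1/5
d_1 = (A=11/20, B=7/40, C=3/40, D=1/5)
  d_2[A] = 11/20*1/20 + 7/40*1/2 + 3/40*1/10 + 1/5*3/5 = 97/400
  d_2[B] = 11/20*1/10 + 7/40*1/5 + 3/40*1/10 + 1/5*3/20 = 51/400
  d_2[C] = 11/20*2/5 + 7/40*1/20 + 3/40*3/4 + 1/5*1/10 = 61/200
  d_2[D] = 11/20*9/20 + 7/40*1/4 + 3/40*1/20 + 1/5*3/20 = 13/40
d_2 = (A=97/400, B=51/400, C=61/200, D=13/40)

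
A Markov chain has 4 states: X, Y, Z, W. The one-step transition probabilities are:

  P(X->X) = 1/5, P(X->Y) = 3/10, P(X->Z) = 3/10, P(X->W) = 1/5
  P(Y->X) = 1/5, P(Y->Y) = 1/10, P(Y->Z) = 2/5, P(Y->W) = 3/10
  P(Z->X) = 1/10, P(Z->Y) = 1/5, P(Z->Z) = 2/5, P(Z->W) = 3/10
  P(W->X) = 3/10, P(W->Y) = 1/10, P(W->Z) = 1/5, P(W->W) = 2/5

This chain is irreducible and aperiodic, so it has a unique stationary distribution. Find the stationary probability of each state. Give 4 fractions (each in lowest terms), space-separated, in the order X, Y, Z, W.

Answer: 60/301 155/903 41/129 281/903

Derivation:
The stationary distribution satisfies pi = pi * P, i.e.:
  pi_X = 1/5*pi_X + 1/5*pi_Y + 1/10*pi_Z + 3/10*pi_W
  pi_Y = 3/10*pi_X + 1/10*pi_Y + 1/5*pi_Z + 1/10*pi_W
  pi_Z = 3/10*pi_X + 2/5*pi_Y + 2/5*pi_Z + 1/5*pi_W
  pi_W = 1/5*pi_X + 3/10*pi_Y + 3/10*pi_Z + 2/5*pi_W
with normalization: pi_X + pi_Y + pi_Z + pi_W = 1.

Using the first 3 balance equations plus normalization, the linear system A*pi = b is:
  [-4/5, 1/5, 1/10, 3/10] . pi = 0
  [3/10, -9/10, 1/5, 1/10] . pi = 0
  [3/10, 2/5, -3/5, 1/5] . pi = 0
  [1, 1, 1, 1] . pi = 1

Solving yields:
  pi_X = 60/301
  pi_Y = 155/903
  pi_Z = 41/129
  pi_W = 281/903

Verification (pi * P):
  60/301*1/5 + 155/903*1/5 + 41/129*1/10 + 281/903*3/10 = 60/301 = pi_X  (ok)
  60/301*3/10 + 155/903*1/10 + 41/129*1/5 + 281/903*1/10 = 155/903 = pi_Y  (ok)
  60/301*3/10 + 155/903*2/5 + 41/129*2/5 + 281/903*1/5 = 41/129 = pi_Z  (ok)
  60/301*1/5 + 155/903*3/10 + 41/129*3/10 + 281/903*2/5 = 281/903 = pi_W  (ok)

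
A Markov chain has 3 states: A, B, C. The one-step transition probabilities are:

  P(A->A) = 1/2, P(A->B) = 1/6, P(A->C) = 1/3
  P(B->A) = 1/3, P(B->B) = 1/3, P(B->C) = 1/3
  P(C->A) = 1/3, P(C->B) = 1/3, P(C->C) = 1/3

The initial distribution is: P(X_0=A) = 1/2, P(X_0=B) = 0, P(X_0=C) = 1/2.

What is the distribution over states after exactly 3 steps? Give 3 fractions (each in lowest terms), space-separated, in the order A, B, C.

Propagating the distribution step by step (d_{t+1} = d_t * P):
d_0 = (A=1/2, B=0, C=1/2)
  d_1[A] = 1/2*1/2 + 0*1/3 + 1/2*1/3 = 5/12
  d_1[B] = 1/2*1/6 + 0*1/3 + 1/2*1/3 = 1/4
  d_1[C] = 1/2*1/3 + 0*1/3 + 1/2*1/3 = 1/3
d_1 = (A=5/12, B=1/4, C=1/3)
  d_2[A] = 5/12*1/2 + 1/4*1/3 + 1/3*1/3 = 29/72
  d_2[B] = 5/12*1/6 + 1/4*1/3 + 1/3*1/3 = 19/72
  d_2[C] = 5/12*1/3 + 1/4*1/3 + 1/3*1/3 = 1/3
d_2 = (A=29/72, B=19/72, C=1/3)
  d_3[A] = 29/72*1/2 + 19/72*1/3 + 1/3*1/3 = 173/432
  d_3[B] = 29/72*1/6 + 19/72*1/3 + 1/3*1/3 = 115/432
  d_3[C] = 29/72*1/3 + 19/72*1/3 + 1/3*1/3 = 1/3
d_3 = (A=173/432, B=115/432, C=1/3)

Answer: 173/432 115/432 1/3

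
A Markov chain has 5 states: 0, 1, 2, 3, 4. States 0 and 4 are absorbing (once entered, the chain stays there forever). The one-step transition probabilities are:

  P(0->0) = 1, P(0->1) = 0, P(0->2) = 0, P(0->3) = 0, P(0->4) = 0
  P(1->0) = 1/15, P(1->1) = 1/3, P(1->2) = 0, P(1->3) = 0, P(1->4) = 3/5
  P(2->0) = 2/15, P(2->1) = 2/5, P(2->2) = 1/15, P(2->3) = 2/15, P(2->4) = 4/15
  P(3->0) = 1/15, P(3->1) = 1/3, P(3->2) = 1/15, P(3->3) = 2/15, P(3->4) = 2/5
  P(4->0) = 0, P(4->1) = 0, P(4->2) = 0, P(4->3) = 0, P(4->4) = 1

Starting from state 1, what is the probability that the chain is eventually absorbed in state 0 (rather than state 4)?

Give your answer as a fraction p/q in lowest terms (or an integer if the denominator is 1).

Let a_i = P(absorbed in 0 | start in state i).
Boundary conditions: a_0 = 1, a_4 = 0.
For each transient state i, a_i = sum_j P(i->j) * a_j:
  a_1 = 1/15*a_0 + 1/3*a_1 + 0*a_2 + 0*a_3 + 3/5*a_4
  a_2 = 2/15*a_0 + 2/5*a_1 + 1/15*a_2 + 2/15*a_3 + 4/15*a_4
  a_3 = 1/15*a_0 + 1/3*a_1 + 1/15*a_2 + 2/15*a_3 + 2/5*a_4

Substituting a_0 = 1 and a_4 = 0, rearrange to (I - Q) a = r where r[i] = P(i -> 0):
  [2/3, 0, 0] . (a_1, a_2, a_3) = 1/15
  [-2/5, 14/15, -2/15] . (a_1, a_2, a_3) = 2/15
  [-1/3, -1/15, 13/15] . (a_1, a_2, a_3) = 1/15

Solving yields:
  a_1 = 1/10
  a_2 = 46/225
  a_3 = 59/450

Starting state is 1, so the absorption probability is a_1 = 1/10.

Answer: 1/10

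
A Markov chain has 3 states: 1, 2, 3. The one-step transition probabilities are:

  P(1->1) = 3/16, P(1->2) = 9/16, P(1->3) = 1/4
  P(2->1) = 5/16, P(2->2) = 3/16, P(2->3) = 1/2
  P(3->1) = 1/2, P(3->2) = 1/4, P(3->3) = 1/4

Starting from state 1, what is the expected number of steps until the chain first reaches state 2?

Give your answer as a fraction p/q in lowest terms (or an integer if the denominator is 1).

Let h_i = expected steps to first reach 2 from state i.
Boundary: h_2 = 0.
First-step equations for the other states:
  h_1 = 1 + 3/16*h_1 + 9/16*h_2 + 1/4*h_3
  h_3 = 1 + 1/2*h_1 + 1/4*h_2 + 1/4*h_3

Substituting h_2 = 0 and rearranging gives the linear system (I - Q) h = 1:
  [13/16, -1/4] . (h_1, h_3) = 1
  [-1/2, 3/4] . (h_1, h_3) = 1

Solving yields:
  h_1 = 64/31
  h_3 = 84/31

Starting state is 1, so the expected hitting time is h_1 = 64/31.

Answer: 64/31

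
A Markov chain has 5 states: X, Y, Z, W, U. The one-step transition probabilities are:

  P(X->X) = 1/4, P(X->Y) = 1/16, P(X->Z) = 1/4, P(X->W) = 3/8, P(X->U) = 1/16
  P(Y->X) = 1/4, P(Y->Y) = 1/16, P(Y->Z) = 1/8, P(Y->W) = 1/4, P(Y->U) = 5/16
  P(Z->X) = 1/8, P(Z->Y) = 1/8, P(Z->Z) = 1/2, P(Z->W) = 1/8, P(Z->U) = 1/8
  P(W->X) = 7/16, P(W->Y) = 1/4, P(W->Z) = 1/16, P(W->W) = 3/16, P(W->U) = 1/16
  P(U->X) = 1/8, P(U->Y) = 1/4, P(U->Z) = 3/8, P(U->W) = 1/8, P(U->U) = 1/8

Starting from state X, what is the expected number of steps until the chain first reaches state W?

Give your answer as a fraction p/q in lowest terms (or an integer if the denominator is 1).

Answer: 5464/1359

Derivation:
Let h_i = expected steps to first reach W from state i.
Boundary: h_W = 0.
First-step equations for the other states:
  h_X = 1 + 1/4*h_X + 1/16*h_Y + 1/4*h_Z + 3/8*h_W + 1/16*h_U
  h_Y = 1 + 1/4*h_X + 1/16*h_Y + 1/8*h_Z + 1/4*h_W + 5/16*h_U
  h_Z = 1 + 1/8*h_X + 1/8*h_Y + 1/2*h_Z + 1/8*h_W + 1/8*h_U
  h_U = 1 + 1/8*h_X + 1/4*h_Y + 3/8*h_Z + 1/8*h_W + 1/8*h_U

Substituting h_W = 0 and rearranging gives the linear system (I - Q) h = 1:
  [3/4, -1/16, -1/4, -1/16] . (h_X, h_Y, h_Z, h_U) = 1
  [-1/4, 15/16, -1/8, -5/16] . (h_X, h_Y, h_Z, h_U) = 1
  [-1/8, -1/8, 1/2, -1/8] . (h_X, h_Y, h_Z, h_U) = 1
  [-1/8, -1/4, -3/8, 7/8] . (h_X, h_Y, h_Z, h_U) = 1

Solving yields:
  h_X = 5464/1359
  h_Y = 6368/1359
  h_Z = 7520/1359
  h_U = 7376/1359

Starting state is X, so the expected hitting time is h_X = 5464/1359.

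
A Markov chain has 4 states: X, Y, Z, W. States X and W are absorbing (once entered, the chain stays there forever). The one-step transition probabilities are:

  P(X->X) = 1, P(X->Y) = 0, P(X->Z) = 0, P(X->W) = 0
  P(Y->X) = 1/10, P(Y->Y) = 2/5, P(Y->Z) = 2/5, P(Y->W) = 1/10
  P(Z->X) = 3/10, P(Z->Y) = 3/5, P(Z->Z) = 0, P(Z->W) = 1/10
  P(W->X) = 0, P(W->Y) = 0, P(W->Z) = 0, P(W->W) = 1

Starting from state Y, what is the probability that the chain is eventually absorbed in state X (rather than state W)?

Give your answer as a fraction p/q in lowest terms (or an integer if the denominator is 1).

Let a_i = P(absorbed in X | start in state i).
Boundary conditions: a_X = 1, a_W = 0.
For each transient state i, a_i = sum_j P(i->j) * a_j:
  a_Y = 1/10*a_X + 2/5*a_Y + 2/5*a_Z + 1/10*a_W
  a_Z = 3/10*a_X + 3/5*a_Y + 0*a_Z + 1/10*a_W

Substituting a_X = 1 and a_W = 0, rearrange to (I - Q) a = r where r[i] = P(i -> X):
  [3/5, -2/5] . (a_Y, a_Z) = 1/10
  [-3/5, 1] . (a_Y, a_Z) = 3/10

Solving yields:
  a_Y = 11/18
  a_Z = 2/3

Starting state is Y, so the absorption probability is a_Y = 11/18.

Answer: 11/18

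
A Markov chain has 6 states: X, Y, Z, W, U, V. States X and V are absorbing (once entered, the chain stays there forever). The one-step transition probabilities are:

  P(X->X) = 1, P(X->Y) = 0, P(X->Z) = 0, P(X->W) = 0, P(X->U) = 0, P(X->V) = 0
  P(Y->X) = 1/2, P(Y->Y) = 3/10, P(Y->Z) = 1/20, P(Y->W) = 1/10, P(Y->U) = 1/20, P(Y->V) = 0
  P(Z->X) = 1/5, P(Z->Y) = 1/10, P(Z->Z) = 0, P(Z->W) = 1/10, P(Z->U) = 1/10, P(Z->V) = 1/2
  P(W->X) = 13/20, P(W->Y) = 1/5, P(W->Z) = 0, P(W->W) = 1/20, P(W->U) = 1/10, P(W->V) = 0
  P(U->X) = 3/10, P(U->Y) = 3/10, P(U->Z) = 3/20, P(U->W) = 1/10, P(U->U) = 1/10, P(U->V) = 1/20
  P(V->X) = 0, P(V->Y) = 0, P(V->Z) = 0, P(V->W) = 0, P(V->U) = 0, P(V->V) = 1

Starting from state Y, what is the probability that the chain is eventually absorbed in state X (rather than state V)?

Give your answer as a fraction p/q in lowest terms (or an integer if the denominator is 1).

Let a_i = P(absorbed in X | start in state i).
Boundary conditions: a_X = 1, a_V = 0.
For each transient state i, a_i = sum_j P(i->j) * a_j:
  a_Y = 1/2*a_X + 3/10*a_Y + 1/20*a_Z + 1/10*a_W + 1/20*a_U + 0*a_V
  a_Z = 1/5*a_X + 1/10*a_Y + 0*a_Z + 1/10*a_W + 1/10*a_U + 1/2*a_V
  a_W = 13/20*a_X + 1/5*a_Y + 0*a_Z + 1/20*a_W + 1/10*a_U + 0*a_V
  a_U = 3/10*a_X + 3/10*a_Y + 3/20*a_Z + 1/10*a_W + 1/10*a_U + 1/20*a_V

Substituting a_X = 1 and a_V = 0, rearrange to (I - Q) a = r where r[i] = P(i -> X):
  [7/10, -1/20, -1/10, -1/20] . (a_Y, a_Z, a_W, a_U) = 1/2
  [-1/10, 1, -1/10, -1/10] . (a_Y, a_Z, a_W, a_U) = 1/5
  [-1/5, 0, 19/20, -1/10] . (a_Y, a_Z, a_W, a_U) = 13/20
  [-3/10, -3/20, -1/10, 9/10] . (a_Y, a_Z, a_W, a_U) = 3/10

Solving yields:
  a_Y = 40651/42937
  a_Z = 20414/42937
  a_W = 41715/42937
  a_U = 35900/42937

Starting state is Y, so the absorption probability is a_Y = 40651/42937.

Answer: 40651/42937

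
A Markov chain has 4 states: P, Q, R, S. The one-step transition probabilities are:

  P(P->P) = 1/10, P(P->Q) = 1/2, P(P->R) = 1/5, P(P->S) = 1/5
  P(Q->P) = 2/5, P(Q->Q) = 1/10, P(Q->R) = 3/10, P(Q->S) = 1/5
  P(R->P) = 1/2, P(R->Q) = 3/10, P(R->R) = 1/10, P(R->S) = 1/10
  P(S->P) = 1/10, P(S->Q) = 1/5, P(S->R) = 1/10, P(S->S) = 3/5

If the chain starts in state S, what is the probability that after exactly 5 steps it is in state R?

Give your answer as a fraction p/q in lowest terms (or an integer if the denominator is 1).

Computing P^5 by repeated multiplication:
P^1 =
  P: [1/10, 1/2, 1/5, 1/5]
  Q: [2/5, 1/10, 3/10, 1/5]
  R: [1/2, 3/10, 1/10, 1/10]
  S: [1/10, 1/5, 1/10, 3/5]
P^2 =
  P: [33/100, 1/5, 21/100, 13/50]
  Q: [1/4, 17/50, 4/25, 1/4]
  R: [23/100, 33/100, 21/100, 23/100]
  S: [1/5, 11/50, 3/20, 43/100]
P^3 =
  P: [61/250, 3/10, 173/1000, 283/1000]
  Q: [133/500, 257/1000, 193/1000, 71/250]
  R: [283/1000, 257/1000, 189/1000, 271/1000]
  S: [113/500, 253/1000, 41/250, 357/1000]
P^4 =
  P: [162/625, 521/2000, 461/2500, 2959/10000]
  Q: [2543/10000, 1367/5000, 89/500, 2943/10000]
  R: [2527/10000, 2781/10000, 1797/10000, 579/2000]
  S: [483/2000, 2589/10000, 433/2500, 204/625]
P^5 =
  P: [25191/100000, 5403/20000, 8901/50000, 3749/12500]
  Q: [12661/50000, 1067/4000, 18011/100000, 3749/12500]
  R: [25531/100000, 26597/100000, 18089/100000, 29783/100000]
  S: [4939/20000, 6597/25000, 17593/100000, 7831/25000]

(P^5)[S -> R] = 17593/100000

Answer: 17593/100000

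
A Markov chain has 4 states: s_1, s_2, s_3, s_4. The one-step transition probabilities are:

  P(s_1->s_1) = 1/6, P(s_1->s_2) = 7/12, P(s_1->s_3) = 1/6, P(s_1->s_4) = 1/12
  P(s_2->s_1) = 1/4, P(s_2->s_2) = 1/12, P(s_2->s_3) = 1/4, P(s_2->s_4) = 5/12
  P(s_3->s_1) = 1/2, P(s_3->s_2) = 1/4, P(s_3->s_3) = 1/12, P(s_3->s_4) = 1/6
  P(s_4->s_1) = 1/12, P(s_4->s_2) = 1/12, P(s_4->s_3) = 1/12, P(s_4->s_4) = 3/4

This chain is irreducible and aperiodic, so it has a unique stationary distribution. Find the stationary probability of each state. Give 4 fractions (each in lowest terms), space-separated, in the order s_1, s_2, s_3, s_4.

The stationary distribution satisfies pi = pi * P, i.e.:
  pi_s_1 = 1/6*pi_s_1 + 1/4*pi_s_2 + 1/2*pi_s_3 + 1/12*pi_s_4
  pi_s_2 = 7/12*pi_s_1 + 1/12*pi_s_2 + 1/4*pi_s_3 + 1/12*pi_s_4
  pi_s_3 = 1/6*pi_s_1 + 1/4*pi_s_2 + 1/12*pi_s_3 + 1/12*pi_s_4
  pi_s_4 = 1/12*pi_s_1 + 5/12*pi_s_2 + 1/6*pi_s_3 + 3/4*pi_s_4
with normalization: pi_s_1 + pi_s_2 + pi_s_3 + pi_s_4 = 1.

Using the first 3 balance equations plus normalization, the linear system A*pi = b is:
  [-5/6, 1/4, 1/2, 1/12] . pi = 0
  [7/12, -11/12, 1/4, 1/12] . pi = 0
  [1/6, 1/4, -11/12, 1/12] . pi = 0
  [1, 1, 1, 1] . pi = 1

Solving yields:
  pi_s_1 = 119/636
  pi_s_2 = 253/1272
  pi_s_3 = 7/53
  pi_s_4 = 613/1272

Verification (pi * P):
  119/636*1/6 + 253/1272*1/4 + 7/53*1/2 + 613/1272*1/12 = 119/636 = pi_s_1  (ok)
  119/636*7/12 + 253/1272*1/12 + 7/53*1/4 + 613/1272*1/12 = 253/1272 = pi_s_2  (ok)
  119/636*1/6 + 253/1272*1/4 + 7/53*1/12 + 613/1272*1/12 = 7/53 = pi_s_3  (ok)
  119/636*1/12 + 253/1272*5/12 + 7/53*1/6 + 613/1272*3/4 = 613/1272 = pi_s_4  (ok)

Answer: 119/636 253/1272 7/53 613/1272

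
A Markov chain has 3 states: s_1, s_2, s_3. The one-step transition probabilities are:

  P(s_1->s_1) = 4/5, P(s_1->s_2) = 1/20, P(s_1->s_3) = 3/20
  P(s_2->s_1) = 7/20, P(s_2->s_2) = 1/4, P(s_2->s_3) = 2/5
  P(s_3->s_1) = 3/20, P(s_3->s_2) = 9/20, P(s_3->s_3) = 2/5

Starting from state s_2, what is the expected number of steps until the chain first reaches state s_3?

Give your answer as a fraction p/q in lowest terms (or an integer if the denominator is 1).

Answer: 220/53

Derivation:
Let h_i = expected steps to first reach s_3 from state i.
Boundary: h_s_3 = 0.
First-step equations for the other states:
  h_s_1 = 1 + 4/5*h_s_1 + 1/20*h_s_2 + 3/20*h_s_3
  h_s_2 = 1 + 7/20*h_s_1 + 1/4*h_s_2 + 2/5*h_s_3

Substituting h_s_3 = 0 and rearranging gives the linear system (I - Q) h = 1:
  [1/5, -1/20] . (h_s_1, h_s_2) = 1
  [-7/20, 3/4] . (h_s_1, h_s_2) = 1

Solving yields:
  h_s_1 = 320/53
  h_s_2 = 220/53

Starting state is s_2, so the expected hitting time is h_s_2 = 220/53.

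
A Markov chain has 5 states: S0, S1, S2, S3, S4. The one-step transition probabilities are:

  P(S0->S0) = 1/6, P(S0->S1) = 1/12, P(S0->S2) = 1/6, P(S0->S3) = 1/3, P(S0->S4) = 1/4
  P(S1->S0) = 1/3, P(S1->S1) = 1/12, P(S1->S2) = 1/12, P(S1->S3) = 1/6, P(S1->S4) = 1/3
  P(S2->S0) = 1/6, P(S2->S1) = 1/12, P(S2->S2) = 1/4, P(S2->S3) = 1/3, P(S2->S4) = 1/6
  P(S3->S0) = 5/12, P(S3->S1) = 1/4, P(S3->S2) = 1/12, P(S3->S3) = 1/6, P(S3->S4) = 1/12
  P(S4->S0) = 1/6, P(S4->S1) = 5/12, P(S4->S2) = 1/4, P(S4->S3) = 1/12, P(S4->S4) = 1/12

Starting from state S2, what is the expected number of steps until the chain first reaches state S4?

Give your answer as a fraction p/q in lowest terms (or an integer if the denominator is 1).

Answer: 12384/2315

Derivation:
Let h_i = expected steps to first reach S4 from state i.
Boundary: h_S4 = 0.
First-step equations for the other states:
  h_S0 = 1 + 1/6*h_S0 + 1/12*h_S1 + 1/6*h_S2 + 1/3*h_S3 + 1/4*h_S4
  h_S1 = 1 + 1/3*h_S0 + 1/12*h_S1 + 1/12*h_S2 + 1/6*h_S3 + 1/3*h_S4
  h_S2 = 1 + 1/6*h_S0 + 1/12*h_S1 + 1/4*h_S2 + 1/3*h_S3 + 1/6*h_S4
  h_S3 = 1 + 5/12*h_S0 + 1/4*h_S1 + 1/12*h_S2 + 1/6*h_S3 + 1/12*h_S4

Substituting h_S4 = 0 and rearranging gives the linear system (I - Q) h = 1:
  [5/6, -1/12, -1/6, -1/3] . (h_S0, h_S1, h_S2, h_S3) = 1
  [-1/3, 11/12, -1/12, -1/6] . (h_S0, h_S1, h_S2, h_S3) = 1
  [-1/6, -1/12, 3/4, -1/3] . (h_S0, h_S1, h_S2, h_S3) = 1
  [-5/12, -1/4, -1/12, 5/6] . (h_S0, h_S1, h_S2, h_S3) = 1

Solving yields:
  h_S0 = 11352/2315
  h_S1 = 10092/2315
  h_S2 = 12384/2315
  h_S3 = 2544/463

Starting state is S2, so the expected hitting time is h_S2 = 12384/2315.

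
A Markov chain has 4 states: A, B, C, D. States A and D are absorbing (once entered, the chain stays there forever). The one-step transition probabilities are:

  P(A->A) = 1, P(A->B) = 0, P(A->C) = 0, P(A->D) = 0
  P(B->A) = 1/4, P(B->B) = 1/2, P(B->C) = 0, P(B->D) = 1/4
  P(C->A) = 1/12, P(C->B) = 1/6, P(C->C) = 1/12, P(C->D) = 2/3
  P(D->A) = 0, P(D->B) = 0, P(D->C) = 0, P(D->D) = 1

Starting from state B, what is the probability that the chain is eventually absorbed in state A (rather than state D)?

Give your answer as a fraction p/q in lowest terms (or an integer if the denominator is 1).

Answer: 1/2

Derivation:
Let a_i = P(absorbed in A | start in state i).
Boundary conditions: a_A = 1, a_D = 0.
For each transient state i, a_i = sum_j P(i->j) * a_j:
  a_B = 1/4*a_A + 1/2*a_B + 0*a_C + 1/4*a_D
  a_C = 1/12*a_A + 1/6*a_B + 1/12*a_C + 2/3*a_D

Substituting a_A = 1 and a_D = 0, rearrange to (I - Q) a = r where r[i] = P(i -> A):
  [1/2, 0] . (a_B, a_C) = 1/4
  [-1/6, 11/12] . (a_B, a_C) = 1/12

Solving yields:
  a_B = 1/2
  a_C = 2/11

Starting state is B, so the absorption probability is a_B = 1/2.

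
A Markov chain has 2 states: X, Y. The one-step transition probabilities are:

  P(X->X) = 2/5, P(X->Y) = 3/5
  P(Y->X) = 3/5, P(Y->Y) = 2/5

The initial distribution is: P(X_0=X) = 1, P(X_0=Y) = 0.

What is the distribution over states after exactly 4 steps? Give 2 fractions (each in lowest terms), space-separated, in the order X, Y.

Answer: 313/625 312/625

Derivation:
Propagating the distribution step by step (d_{t+1} = d_t * P):
d_0 = (X=1, Y=0)
  d_1[X] = 1*2/5 + 0*3/5 = 2/5
  d_1[Y] = 1*3/5 + 0*2/5 = 3/5
d_1 = (X=2/5, Y=3/5)
  d_2[X] = 2/5*2/5 + 3/5*3/5 = 13/25
  d_2[Y] = 2/5*3/5 + 3/5*2/5 = 12/25
d_2 = (X=13/25, Y=12/25)
  d_3[X] = 13/25*2/5 + 12/25*3/5 = 62/125
  d_3[Y] = 13/25*3/5 + 12/25*2/5 = 63/125
d_3 = (X=62/125, Y=63/125)
  d_4[X] = 62/125*2/5 + 63/125*3/5 = 313/625
  d_4[Y] = 62/125*3/5 + 63/125*2/5 = 312/625
d_4 = (X=313/625, Y=312/625)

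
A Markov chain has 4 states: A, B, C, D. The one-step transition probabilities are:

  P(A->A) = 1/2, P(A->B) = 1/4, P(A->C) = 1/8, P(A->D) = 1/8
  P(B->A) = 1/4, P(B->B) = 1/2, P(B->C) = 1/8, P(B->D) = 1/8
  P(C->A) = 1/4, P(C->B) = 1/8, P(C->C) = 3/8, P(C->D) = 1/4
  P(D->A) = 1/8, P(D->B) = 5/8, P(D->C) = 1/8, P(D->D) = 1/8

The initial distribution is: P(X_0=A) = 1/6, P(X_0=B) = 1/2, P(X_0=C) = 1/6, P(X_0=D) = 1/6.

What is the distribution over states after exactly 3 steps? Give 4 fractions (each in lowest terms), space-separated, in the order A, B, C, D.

Propagating the distribution step by step (d_{t+1} = d_t * P):
d_0 = (A=1/6, B=1/2, C=1/6, D=1/6)
  d_1[A] = 1/6*1/2 + 1/2*1/4 + 1/6*1/4 + 1/6*1/8 = 13/48
  d_1[B] = 1/6*1/4 + 1/2*1/2 + 1/6*1/8 + 1/6*5/8 = 5/12
  d_1[C] = 1/6*1/8 + 1/2*1/8 + 1/6*3/8 + 1/6*1/8 = 1/6
  d_1[D] = 1/6*1/8 + 1/2*1/8 + 1/6*1/4 + 1/6*1/8 = 7/48
d_1 = (A=13/48, B=5/12, C=1/6, D=7/48)
  d_2[A] = 13/48*1/2 + 5/12*1/4 + 1/6*1/4 + 7/48*1/8 = 115/384
  d_2[B] = 13/48*1/4 + 5/12*1/2 + 1/6*1/8 + 7/48*5/8 = 149/384
  d_2[C] = 13/48*1/8 + 5/12*1/8 + 1/6*3/8 + 7/48*1/8 = 1/6
  d_2[D] = 13/48*1/8 + 5/12*1/8 + 1/6*1/4 + 7/48*1/8 = 7/48
d_2 = (A=115/384, B=149/384, C=1/6, D=7/48)
  d_3[A] = 115/384*1/2 + 149/384*1/4 + 1/6*1/4 + 7/48*1/8 = 157/512
  d_3[B] = 115/384*1/4 + 149/384*1/2 + 1/6*1/8 + 7/48*5/8 = 195/512
  d_3[C] = 115/384*1/8 + 149/384*1/8 + 1/6*3/8 + 7/48*1/8 = 1/6
  d_3[D] = 115/384*1/8 + 149/384*1/8 + 1/6*1/4 + 7/48*1/8 = 7/48
d_3 = (A=157/512, B=195/512, C=1/6, D=7/48)

Answer: 157/512 195/512 1/6 7/48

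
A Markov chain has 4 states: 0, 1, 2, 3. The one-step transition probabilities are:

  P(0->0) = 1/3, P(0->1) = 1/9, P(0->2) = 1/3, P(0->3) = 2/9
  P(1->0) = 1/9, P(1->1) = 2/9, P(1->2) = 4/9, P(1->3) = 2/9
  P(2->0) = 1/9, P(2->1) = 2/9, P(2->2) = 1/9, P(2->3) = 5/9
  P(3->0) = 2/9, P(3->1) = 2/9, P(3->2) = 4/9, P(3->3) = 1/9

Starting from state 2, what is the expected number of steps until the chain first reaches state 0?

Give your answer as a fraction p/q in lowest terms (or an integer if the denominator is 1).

Answer: 27/4

Derivation:
Let h_i = expected steps to first reach 0 from state i.
Boundary: h_0 = 0.
First-step equations for the other states:
  h_1 = 1 + 1/9*h_0 + 2/9*h_1 + 4/9*h_2 + 2/9*h_3
  h_2 = 1 + 1/9*h_0 + 2/9*h_1 + 1/9*h_2 + 5/9*h_3
  h_3 = 1 + 2/9*h_0 + 2/9*h_1 + 4/9*h_2 + 1/9*h_3

Substituting h_0 = 0 and rearranging gives the linear system (I - Q) h = 1:
  [7/9, -4/9, -2/9] . (h_1, h_2, h_3) = 1
  [-2/9, 8/9, -5/9] . (h_1, h_2, h_3) = 1
  [-2/9, -4/9, 8/9] . (h_1, h_2, h_3) = 1

Solving yields:
  h_1 = 90/13
  h_2 = 27/4
  h_3 = 81/13

Starting state is 2, so the expected hitting time is h_2 = 27/4.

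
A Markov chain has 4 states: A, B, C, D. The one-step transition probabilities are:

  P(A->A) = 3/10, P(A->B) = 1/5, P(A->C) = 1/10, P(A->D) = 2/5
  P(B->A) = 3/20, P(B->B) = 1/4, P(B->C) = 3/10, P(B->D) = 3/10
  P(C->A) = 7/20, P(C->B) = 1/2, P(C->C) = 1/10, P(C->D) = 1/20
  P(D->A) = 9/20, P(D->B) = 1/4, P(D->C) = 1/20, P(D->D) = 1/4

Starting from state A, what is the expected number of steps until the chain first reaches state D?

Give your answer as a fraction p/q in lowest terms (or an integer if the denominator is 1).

Answer: 3560/1143

Derivation:
Let h_i = expected steps to first reach D from state i.
Boundary: h_D = 0.
First-step equations for the other states:
  h_A = 1 + 3/10*h_A + 1/5*h_B + 1/10*h_C + 2/5*h_D
  h_B = 1 + 3/20*h_A + 1/4*h_B + 3/10*h_C + 3/10*h_D
  h_C = 1 + 7/20*h_A + 1/2*h_B + 1/10*h_C + 1/20*h_D

Substituting h_D = 0 and rearranging gives the linear system (I - Q) h = 1:
  [7/10, -1/5, -1/10] . (h_A, h_B, h_C) = 1
  [-3/20, 3/4, -3/10] . (h_A, h_B, h_C) = 1
  [-7/20, -1/2, 9/10] . (h_A, h_B, h_C) = 1

Solving yields:
  h_A = 3560/1143
  h_B = 4240/1143
  h_C = 1670/381

Starting state is A, so the expected hitting time is h_A = 3560/1143.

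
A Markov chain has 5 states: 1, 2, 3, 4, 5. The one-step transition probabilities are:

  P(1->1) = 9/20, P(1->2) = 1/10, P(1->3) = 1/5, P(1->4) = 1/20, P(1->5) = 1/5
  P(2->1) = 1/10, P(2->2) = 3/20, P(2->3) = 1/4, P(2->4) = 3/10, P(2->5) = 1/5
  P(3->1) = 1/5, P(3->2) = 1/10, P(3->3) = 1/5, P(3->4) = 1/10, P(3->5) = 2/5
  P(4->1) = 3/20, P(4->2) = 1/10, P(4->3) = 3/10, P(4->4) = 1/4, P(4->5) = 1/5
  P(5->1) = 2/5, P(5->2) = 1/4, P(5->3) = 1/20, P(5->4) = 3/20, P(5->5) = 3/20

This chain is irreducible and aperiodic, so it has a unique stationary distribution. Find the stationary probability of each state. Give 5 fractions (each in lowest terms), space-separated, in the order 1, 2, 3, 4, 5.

The stationary distribution satisfies pi = pi * P, i.e.:
  pi_1 = 9/20*pi_1 + 1/10*pi_2 + 1/5*pi_3 + 3/20*pi_4 + 2/5*pi_5
  pi_2 = 1/10*pi_1 + 3/20*pi_2 + 1/10*pi_3 + 1/10*pi_4 + 1/4*pi_5
  pi_3 = 1/5*pi_1 + 1/4*pi_2 + 1/5*pi_3 + 3/10*pi_4 + 1/20*pi_5
  pi_4 = 1/20*pi_1 + 3/10*pi_2 + 1/10*pi_3 + 1/4*pi_4 + 3/20*pi_5
  pi_5 = 1/5*pi_1 + 1/5*pi_2 + 2/5*pi_3 + 1/5*pi_4 + 3/20*pi_5
with normalization: pi_1 + pi_2 + pi_3 + pi_4 + pi_5 = 1.

Using the first 4 balance equations plus normalization, the linear system A*pi = b is:
  [-11/20, 1/10, 1/5, 3/20, 2/5] . pi = 0
  [1/10, -17/20, 1/10, 1/10, 1/4] . pi = 0
  [1/5, 1/4, -4/5, 3/10, 1/20] . pi = 0
  [1/20, 3/10, 1/10, -3/4, 3/20] . pi = 0
  [1, 1, 1, 1, 1] . pi = 1

Solving yields:
  pi_1 = 19385/64957
  pi_2 = 9158/64957
  pi_3 = 12197/64957
  pi_4 = 9521/64957
  pi_5 = 14696/64957

Verification (pi * P):
  19385/64957*9/20 + 9158/64957*1/10 + 12197/64957*1/5 + 9521/64957*3/20 + 14696/64957*2/5 = 19385/64957 = pi_1  (ok)
  19385/64957*1/10 + 9158/64957*3/20 + 12197/64957*1/10 + 9521/64957*1/10 + 14696/64957*1/4 = 9158/64957 = pi_2  (ok)
  19385/64957*1/5 + 9158/64957*1/4 + 12197/64957*1/5 + 9521/64957*3/10 + 14696/64957*1/20 = 12197/64957 = pi_3  (ok)
  19385/64957*1/20 + 9158/64957*3/10 + 12197/64957*1/10 + 9521/64957*1/4 + 14696/64957*3/20 = 9521/64957 = pi_4  (ok)
  19385/64957*1/5 + 9158/64957*1/5 + 12197/64957*2/5 + 9521/64957*1/5 + 14696/64957*3/20 = 14696/64957 = pi_5  (ok)

Answer: 19385/64957 9158/64957 12197/64957 9521/64957 14696/64957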